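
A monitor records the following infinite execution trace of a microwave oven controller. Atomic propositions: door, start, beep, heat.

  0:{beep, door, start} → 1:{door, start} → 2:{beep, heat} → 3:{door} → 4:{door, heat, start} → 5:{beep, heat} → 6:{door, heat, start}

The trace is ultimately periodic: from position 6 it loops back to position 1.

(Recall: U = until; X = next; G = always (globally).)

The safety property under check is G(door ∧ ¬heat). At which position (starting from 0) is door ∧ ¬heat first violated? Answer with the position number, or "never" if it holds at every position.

2

Check door ∧ ¬heat at each position in order: 0 ✓, 1 ✓.
At position 2 the labels are {beep, heat}, so door ∧ ¬heat is false there. This is the first violation.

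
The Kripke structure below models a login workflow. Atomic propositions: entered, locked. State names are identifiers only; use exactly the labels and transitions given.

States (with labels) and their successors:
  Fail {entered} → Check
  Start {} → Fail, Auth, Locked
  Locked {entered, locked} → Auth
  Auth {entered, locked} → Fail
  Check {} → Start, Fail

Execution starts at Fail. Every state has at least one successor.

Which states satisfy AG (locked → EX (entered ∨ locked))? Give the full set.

{Fail, Start, Locked, Auth, Check}

States satisfying locked → EX (entered ∨ locked): {Fail, Start, Locked, Auth, Check}.
States satisfying AG (locked → EX (entered ∨ locked)): {Fail, Start, Locked, Auth, Check}.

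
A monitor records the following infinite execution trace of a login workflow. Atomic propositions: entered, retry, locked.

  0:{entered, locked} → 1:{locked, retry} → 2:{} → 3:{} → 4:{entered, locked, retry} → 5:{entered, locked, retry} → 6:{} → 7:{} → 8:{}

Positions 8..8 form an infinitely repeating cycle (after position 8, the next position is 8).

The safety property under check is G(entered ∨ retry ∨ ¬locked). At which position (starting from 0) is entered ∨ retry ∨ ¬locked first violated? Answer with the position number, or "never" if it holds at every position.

entered ∨ retry ∨ ¬locked holds at every position 0..8, and those are all the positions the trace ever visits, so the invariant G(entered ∨ retry ∨ ¬locked) is never violated.

never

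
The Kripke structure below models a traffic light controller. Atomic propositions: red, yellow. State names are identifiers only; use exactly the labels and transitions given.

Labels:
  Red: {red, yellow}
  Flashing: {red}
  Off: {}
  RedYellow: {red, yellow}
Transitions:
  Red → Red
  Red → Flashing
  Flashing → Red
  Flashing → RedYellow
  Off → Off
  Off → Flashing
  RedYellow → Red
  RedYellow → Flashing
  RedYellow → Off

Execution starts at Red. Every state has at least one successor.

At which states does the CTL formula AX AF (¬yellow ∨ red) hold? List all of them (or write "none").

States satisfying AF (¬yellow ∨ red): {Red, Flashing, Off, RedYellow}.
States satisfying AX AF (¬yellow ∨ red): {Red, Flashing, Off, RedYellow}.

{Red, Flashing, Off, RedYellow}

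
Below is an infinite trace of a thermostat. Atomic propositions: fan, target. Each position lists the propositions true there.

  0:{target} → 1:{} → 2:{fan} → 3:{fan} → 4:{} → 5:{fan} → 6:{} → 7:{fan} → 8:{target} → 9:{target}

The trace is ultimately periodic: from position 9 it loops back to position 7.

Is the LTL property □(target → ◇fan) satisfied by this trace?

target → ◇fan holds at every position 0..9, and those are all positions ever visited, so □(target → ◇fan) holds.
Positions where target holds: 0, 8, 9.
Check ◇fan at each: 0→ok, 8→ok, 9→ok.

Yes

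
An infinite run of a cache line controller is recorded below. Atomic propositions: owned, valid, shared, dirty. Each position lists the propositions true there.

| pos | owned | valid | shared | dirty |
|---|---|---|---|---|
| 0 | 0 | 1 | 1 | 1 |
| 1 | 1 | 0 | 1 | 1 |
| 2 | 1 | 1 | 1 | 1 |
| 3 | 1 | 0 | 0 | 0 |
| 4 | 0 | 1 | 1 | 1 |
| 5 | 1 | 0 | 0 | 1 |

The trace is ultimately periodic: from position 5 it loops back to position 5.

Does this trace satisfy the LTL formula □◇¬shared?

◇¬shared holds at every position 0..5, and those are all positions ever visited, so □◇¬shared holds.

Yes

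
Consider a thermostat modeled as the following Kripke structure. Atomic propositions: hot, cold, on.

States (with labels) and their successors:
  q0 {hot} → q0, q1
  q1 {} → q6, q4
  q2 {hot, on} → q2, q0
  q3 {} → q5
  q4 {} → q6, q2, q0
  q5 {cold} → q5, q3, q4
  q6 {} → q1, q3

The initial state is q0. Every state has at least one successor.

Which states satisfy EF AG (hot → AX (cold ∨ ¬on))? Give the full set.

States satisfying AG (hot → AX (cold ∨ ¬on)): ∅.
States satisfying EF AG (hot → AX (cold ∨ ¬on)): ∅.

none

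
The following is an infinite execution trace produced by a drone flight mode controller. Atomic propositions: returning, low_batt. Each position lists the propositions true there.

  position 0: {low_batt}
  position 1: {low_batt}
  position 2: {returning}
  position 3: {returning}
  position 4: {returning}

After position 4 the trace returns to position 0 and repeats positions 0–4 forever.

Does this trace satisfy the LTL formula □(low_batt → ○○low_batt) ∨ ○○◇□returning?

low_batt → ○○low_batt must hold at every position from 0 onward. It fails at position 0, so □(low_batt → ○○low_batt) is false.
Positions where low_batt holds: 0, 1.
Check ○○low_batt at each: 0→fails, 1→fails.
The position after 0 is 1; ○◇□returning is false there.
At position 0: □(low_batt → ○○low_batt) is false; ○○◇□returning is false; so □(low_batt → ○○low_batt) ∨ ○○◇□returning is false.

Does not hold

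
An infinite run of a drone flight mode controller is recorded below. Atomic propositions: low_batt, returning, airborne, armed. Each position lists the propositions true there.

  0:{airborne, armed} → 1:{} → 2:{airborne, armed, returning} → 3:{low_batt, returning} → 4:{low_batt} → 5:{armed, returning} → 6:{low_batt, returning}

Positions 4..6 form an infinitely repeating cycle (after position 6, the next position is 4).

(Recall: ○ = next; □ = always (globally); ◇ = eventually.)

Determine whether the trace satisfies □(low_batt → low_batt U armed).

low_batt → low_batt U armed holds at every position 0..6, and those are all positions ever visited, so □(low_batt → low_batt U armed) holds.
Positions where low_batt holds: 3, 4, 6.
Check low_batt U armed at each: 3→ok, 4→ok, 6→ok.

Holds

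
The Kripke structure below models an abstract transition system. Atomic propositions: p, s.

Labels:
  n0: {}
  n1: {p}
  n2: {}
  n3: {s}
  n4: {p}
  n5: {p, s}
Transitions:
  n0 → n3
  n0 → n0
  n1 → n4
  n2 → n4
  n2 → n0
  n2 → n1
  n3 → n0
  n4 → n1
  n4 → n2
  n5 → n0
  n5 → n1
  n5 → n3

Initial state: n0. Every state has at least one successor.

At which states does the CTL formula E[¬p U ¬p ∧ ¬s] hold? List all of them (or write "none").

{n0, n2, n3}

States satisfying ¬p: {n0, n2, n3}.
States satisfying ¬p ∧ ¬s: {n0, n2}.
States satisfying E[¬p U ¬p ∧ ¬s]: {n0, n2, n3}.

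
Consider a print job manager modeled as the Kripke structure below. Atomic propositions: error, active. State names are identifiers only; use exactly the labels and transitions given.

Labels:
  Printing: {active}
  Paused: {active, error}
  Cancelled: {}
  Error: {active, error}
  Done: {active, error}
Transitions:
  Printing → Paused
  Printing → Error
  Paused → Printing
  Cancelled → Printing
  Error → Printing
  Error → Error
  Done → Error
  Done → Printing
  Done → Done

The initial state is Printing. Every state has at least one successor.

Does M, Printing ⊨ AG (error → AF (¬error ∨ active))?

States satisfying error → AF (¬error ∨ active): {Printing, Paused, Cancelled, Error, Done}.
States satisfying AG (error → AF (¬error ∨ active)): {Printing, Paused, Cancelled, Error, Done}.
Every state reachable from Printing satisfies error → AF (¬error ∨ active).
Printing ∈ Sat(AG (error → AF (¬error ∨ active))).

Yes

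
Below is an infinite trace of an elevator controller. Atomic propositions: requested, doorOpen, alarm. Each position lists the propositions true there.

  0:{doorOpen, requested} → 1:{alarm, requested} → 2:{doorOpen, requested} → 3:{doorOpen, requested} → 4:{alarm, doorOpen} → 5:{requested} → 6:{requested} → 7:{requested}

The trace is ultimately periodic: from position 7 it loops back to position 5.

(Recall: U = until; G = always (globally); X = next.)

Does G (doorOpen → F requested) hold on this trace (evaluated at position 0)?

doorOpen → F requested holds at every position 0..7, and those are all positions ever visited, so G (doorOpen → F requested) holds.
Positions where doorOpen holds: 0, 2, 3, 4.
Check F requested at each: 0→ok, 2→ok, 3→ok, 4→ok.

Satisfied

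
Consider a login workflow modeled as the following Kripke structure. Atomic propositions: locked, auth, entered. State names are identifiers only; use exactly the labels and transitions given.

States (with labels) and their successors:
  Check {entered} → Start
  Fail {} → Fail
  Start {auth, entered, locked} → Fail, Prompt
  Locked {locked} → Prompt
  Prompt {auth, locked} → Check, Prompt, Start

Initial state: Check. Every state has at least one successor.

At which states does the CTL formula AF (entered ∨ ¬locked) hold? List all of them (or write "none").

States satisfying entered ∨ ¬locked: {Check, Fail, Start}.
States satisfying AF (entered ∨ ¬locked): {Check, Fail, Start}.

{Check, Fail, Start}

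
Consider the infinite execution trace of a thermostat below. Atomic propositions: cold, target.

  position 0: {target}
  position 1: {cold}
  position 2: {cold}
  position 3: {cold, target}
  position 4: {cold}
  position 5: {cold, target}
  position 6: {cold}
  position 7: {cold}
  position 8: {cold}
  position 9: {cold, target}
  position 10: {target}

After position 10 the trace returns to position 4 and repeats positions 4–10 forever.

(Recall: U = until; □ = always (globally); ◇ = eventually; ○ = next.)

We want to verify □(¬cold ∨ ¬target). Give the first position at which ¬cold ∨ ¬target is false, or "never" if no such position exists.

3

Check ¬cold ∨ ¬target at each position in order: 0 ✓, 1 ✓, 2 ✓.
At position 3 the labels are {cold, target}, so ¬cold ∨ ¬target is false there. This is the first violation.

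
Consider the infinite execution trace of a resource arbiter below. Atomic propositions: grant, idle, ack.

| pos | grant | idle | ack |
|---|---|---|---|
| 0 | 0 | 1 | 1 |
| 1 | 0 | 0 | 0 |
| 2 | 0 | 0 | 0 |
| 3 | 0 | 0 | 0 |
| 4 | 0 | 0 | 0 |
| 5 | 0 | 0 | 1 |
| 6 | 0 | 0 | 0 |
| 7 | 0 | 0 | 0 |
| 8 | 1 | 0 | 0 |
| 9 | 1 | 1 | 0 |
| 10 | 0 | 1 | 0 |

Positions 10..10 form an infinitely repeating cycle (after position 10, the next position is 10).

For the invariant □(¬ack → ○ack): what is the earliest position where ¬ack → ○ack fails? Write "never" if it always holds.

Check ¬ack → ○ack at each position in order: 0 ✓.
At position 1 the labels are {} and the next position 2 has {}, so ¬ack → ○ack is false there. This is the first violation.

1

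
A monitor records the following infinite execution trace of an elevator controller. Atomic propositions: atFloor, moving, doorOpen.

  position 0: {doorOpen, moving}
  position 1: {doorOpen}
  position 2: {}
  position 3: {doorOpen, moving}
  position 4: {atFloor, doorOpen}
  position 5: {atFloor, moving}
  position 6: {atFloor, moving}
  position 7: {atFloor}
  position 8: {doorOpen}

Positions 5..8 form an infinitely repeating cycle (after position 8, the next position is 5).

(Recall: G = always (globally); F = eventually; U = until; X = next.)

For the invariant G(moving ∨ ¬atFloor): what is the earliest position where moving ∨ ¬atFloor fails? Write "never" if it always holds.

Check moving ∨ ¬atFloor at each position in order: 0 ✓, 1 ✓, 2 ✓, 3 ✓.
At position 4 the labels are {atFloor, doorOpen}, so moving ∨ ¬atFloor is false there. This is the first violation.

4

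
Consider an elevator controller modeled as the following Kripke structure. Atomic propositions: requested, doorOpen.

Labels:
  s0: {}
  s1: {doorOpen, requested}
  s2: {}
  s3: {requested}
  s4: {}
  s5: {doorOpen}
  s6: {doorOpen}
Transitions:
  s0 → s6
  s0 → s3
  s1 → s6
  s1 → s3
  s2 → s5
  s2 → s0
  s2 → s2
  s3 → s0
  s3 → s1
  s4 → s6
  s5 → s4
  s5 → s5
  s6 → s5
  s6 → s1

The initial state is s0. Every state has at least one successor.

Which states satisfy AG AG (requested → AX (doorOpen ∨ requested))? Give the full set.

none

States satisfying AG (requested → AX (doorOpen ∨ requested)): ∅.
States satisfying AG AG (requested → AX (doorOpen ∨ requested)): ∅.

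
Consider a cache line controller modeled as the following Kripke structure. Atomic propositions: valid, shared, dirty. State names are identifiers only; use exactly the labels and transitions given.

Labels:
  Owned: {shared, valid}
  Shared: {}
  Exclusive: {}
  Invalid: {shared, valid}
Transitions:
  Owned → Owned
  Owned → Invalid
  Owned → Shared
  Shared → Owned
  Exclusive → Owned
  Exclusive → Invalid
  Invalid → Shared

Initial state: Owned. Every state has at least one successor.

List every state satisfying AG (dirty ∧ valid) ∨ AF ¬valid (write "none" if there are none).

States satisfying dirty ∧ valid: ∅.
States satisfying AG (dirty ∧ valid): ∅.
States satisfying ¬valid: {Shared, Exclusive}.
States satisfying AF ¬valid: {Shared, Exclusive, Invalid}.
States satisfying AG (dirty ∧ valid) ∨ AF ¬valid: {Shared, Exclusive, Invalid}.

{Shared, Exclusive, Invalid}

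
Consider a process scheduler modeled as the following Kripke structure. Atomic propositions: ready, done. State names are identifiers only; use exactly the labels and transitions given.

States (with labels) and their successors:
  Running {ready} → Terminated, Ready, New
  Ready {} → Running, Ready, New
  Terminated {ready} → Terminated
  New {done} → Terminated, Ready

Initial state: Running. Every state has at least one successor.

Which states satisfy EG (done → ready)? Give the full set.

{Running, Ready, Terminated}

States satisfying done → ready: {Running, Ready, Terminated}.
States satisfying EG (done → ready): {Running, Ready, Terminated}.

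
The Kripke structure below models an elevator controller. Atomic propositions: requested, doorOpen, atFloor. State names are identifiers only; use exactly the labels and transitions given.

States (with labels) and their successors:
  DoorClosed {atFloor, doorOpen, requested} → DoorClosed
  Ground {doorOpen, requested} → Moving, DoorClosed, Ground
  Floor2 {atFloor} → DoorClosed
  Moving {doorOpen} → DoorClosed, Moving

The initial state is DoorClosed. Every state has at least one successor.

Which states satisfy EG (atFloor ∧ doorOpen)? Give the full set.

States satisfying atFloor ∧ doorOpen: {DoorClosed}.
States satisfying EG (atFloor ∧ doorOpen): {DoorClosed}.

{DoorClosed}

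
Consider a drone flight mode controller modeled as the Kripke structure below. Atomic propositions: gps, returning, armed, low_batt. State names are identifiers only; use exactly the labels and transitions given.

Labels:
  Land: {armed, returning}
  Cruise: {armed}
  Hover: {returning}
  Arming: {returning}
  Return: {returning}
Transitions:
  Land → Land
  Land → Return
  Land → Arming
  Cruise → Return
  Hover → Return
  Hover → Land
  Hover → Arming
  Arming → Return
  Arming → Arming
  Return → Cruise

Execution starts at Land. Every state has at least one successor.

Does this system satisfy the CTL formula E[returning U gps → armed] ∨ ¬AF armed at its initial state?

Satisfied

States satisfying returning: {Land, Hover, Arming, Return}.
States satisfying gps → armed: {Land, Cruise, Hover, Arming, Return}.
States satisfying E[returning U gps → armed]: {Land, Cruise, Hover, Arming, Return}.
States satisfying armed: {Land, Cruise}.
States satisfying AF armed: {Land, Cruise, Return}.
States satisfying ¬AF armed: {Hover, Arming}.
States satisfying E[returning U gps → armed] ∨ ¬AF armed: {Land, Cruise, Hover, Arming, Return}.
Land ∈ Sat(E[returning U gps → armed] ∨ ¬AF armed).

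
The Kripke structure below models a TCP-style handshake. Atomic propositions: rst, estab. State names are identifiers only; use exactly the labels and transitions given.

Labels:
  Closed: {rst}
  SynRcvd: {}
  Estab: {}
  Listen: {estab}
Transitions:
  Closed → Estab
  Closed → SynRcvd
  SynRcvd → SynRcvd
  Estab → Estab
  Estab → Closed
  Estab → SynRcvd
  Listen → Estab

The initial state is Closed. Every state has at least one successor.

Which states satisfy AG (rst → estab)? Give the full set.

States satisfying rst → estab: {SynRcvd, Estab, Listen}.
States satisfying AG (rst → estab): {SynRcvd}.

{SynRcvd}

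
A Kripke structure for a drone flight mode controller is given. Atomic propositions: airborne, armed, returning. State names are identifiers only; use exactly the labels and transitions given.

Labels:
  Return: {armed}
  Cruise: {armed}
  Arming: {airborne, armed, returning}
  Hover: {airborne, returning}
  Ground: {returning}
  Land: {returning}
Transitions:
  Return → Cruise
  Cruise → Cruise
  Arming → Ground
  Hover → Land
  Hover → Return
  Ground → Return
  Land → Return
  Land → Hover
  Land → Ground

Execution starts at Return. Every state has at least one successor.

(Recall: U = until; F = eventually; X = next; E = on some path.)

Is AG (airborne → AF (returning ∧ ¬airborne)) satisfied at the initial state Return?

States satisfying airborne → AF (returning ∧ ¬airborne): {Return, Cruise, Arming, Ground, Land}.
States satisfying AG (airborne → AF (returning ∧ ¬airborne)): {Return, Cruise, Arming, Ground}.
Every state reachable from Return satisfies airborne → AF (returning ∧ ¬airborne).
Return ∈ Sat(AG (airborne → AF (returning ∧ ¬airborne))).

Yes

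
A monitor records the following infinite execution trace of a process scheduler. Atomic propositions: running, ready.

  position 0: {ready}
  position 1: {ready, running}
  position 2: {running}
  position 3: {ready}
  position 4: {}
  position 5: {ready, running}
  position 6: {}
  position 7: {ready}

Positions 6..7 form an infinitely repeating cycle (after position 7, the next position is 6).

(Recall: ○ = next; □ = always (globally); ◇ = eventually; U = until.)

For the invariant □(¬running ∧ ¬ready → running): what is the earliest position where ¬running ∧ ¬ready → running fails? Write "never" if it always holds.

4

Check ¬running ∧ ¬ready → running at each position in order: 0 ✓, 1 ✓, 2 ✓, 3 ✓.
At position 4 the labels are {}, so ¬running ∧ ¬ready → running is false there. This is the first violation.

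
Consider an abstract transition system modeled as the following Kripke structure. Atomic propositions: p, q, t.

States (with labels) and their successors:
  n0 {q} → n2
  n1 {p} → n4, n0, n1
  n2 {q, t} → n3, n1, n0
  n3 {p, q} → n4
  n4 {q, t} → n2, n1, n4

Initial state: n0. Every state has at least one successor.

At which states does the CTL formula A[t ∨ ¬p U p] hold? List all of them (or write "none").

{n1, n3}

States satisfying t ∨ ¬p: {n0, n2, n4}.
States satisfying p: {n1, n3}.
States satisfying A[t ∨ ¬p U p]: {n1, n3}.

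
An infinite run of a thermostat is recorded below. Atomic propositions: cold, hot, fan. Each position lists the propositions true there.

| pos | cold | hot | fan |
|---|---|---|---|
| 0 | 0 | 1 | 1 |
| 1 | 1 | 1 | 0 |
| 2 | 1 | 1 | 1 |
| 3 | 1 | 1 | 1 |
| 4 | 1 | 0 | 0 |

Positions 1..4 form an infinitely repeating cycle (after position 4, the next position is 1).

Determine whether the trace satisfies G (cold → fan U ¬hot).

Does not hold

cold → fan U ¬hot must hold at every position from 0 onward. It fails at position 1, so G (cold → fan U ¬hot) is false.
Positions where cold holds: 1, 2, 3, 4.
Check fan U ¬hot at each: 1→fails, 2→ok, 3→ok, 4→ok.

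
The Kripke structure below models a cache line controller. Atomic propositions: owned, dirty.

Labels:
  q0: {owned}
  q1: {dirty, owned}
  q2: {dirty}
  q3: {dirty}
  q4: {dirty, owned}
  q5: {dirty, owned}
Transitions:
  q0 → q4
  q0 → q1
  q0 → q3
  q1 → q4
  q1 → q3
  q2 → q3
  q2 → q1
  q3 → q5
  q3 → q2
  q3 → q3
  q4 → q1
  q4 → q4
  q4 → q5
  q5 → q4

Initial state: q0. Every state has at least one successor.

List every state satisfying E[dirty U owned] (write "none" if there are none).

{q0, q1, q2, q3, q4, q5}

States satisfying dirty: {q1, q2, q3, q4, q5}.
States satisfying owned: {q0, q1, q4, q5}.
States satisfying E[dirty U owned]: {q0, q1, q2, q3, q4, q5}.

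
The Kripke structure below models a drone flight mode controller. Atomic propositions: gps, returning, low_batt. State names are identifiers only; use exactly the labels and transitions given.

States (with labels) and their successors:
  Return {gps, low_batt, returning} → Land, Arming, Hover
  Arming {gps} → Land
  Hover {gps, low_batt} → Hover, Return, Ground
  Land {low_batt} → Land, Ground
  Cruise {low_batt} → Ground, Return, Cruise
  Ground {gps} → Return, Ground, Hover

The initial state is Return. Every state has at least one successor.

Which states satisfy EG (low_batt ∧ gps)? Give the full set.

{Return, Hover}

States satisfying low_batt ∧ gps: {Return, Hover}.
States satisfying EG (low_batt ∧ gps): {Return, Hover}.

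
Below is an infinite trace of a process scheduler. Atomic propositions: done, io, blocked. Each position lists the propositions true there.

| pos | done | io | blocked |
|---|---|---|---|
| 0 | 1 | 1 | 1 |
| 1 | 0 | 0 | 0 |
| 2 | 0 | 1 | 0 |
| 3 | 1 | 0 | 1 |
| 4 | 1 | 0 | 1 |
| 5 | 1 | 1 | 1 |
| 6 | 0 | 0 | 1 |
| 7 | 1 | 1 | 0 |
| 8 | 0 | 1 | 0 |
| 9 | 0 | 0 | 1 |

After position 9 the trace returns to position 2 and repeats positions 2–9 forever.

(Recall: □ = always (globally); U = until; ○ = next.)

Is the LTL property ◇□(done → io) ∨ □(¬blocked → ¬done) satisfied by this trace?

Violated

□(done → io) is false at every position 0..9, so it never becomes true and ◇□(done → io) fails.
¬blocked → ¬done must hold at every position from 0 onward. It fails at position 7, so □(¬blocked → ¬done) is false.
Positions where ¬blocked holds: 1, 2, 7, 8.
Check ¬done at each: 1→ok, 2→ok, 7→fails, 8→ok.
At position 0: ◇□(done → io) is false; □(¬blocked → ¬done) is false; so ◇□(done → io) ∨ □(¬blocked → ¬done) is false.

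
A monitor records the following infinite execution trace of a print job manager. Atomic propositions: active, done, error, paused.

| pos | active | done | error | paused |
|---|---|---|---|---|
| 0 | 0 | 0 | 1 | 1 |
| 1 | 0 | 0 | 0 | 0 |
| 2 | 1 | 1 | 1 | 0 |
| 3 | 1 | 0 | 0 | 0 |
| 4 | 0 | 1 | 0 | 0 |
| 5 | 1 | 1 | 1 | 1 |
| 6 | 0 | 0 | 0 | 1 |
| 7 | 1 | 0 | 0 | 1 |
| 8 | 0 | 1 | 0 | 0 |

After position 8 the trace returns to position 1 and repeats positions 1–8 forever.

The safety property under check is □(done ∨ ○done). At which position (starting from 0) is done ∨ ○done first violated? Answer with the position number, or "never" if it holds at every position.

At position 0 the labels are {error, paused} and the next position 1 has {}, so done ∨ ○done is false there. This is the first violation.

0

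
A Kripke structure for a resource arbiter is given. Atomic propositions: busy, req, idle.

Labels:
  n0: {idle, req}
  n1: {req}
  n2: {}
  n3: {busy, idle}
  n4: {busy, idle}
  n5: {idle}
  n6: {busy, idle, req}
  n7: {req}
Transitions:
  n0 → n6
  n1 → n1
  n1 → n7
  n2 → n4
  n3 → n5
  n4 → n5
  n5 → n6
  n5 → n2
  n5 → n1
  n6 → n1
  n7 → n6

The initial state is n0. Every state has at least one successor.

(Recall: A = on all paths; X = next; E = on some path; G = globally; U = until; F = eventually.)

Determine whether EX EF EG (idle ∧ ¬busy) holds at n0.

States satisfying EF EG (idle ∧ ¬busy): ∅.
States satisfying EX EF EG (idle ∧ ¬busy): ∅.
No suitable path/successor from n0 witnesses the formula.
n0 ∉ Sat(EX EF EG (idle ∧ ¬busy)).

Violated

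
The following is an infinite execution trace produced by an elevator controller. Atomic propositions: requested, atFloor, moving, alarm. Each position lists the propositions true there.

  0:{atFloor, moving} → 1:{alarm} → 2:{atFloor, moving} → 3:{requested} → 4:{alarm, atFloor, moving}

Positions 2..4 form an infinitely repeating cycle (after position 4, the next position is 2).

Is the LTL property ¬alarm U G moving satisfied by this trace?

No

Walking from position 0: at position 1, G moving has not yet held and ¬alarm fails, so ¬alarm U G moving is false.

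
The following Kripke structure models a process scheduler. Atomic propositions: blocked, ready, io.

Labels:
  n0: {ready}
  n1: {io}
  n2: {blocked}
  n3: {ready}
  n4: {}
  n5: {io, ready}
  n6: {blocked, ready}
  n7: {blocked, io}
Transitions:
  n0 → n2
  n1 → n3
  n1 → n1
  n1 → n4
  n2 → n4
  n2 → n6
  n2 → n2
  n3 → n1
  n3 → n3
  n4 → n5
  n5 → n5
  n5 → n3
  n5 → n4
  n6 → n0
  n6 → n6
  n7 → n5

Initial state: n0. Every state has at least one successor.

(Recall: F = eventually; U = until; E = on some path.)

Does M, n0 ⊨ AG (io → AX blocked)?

States satisfying io → AX blocked: {n0, n2, n3, n4, n6}.
States satisfying AG (io → AX blocked): ∅.
n1 is reachable from n0 and violates io → AX blocked, so AG fails at n0.
n0 ∉ Sat(AG (io → AX blocked)).

Violated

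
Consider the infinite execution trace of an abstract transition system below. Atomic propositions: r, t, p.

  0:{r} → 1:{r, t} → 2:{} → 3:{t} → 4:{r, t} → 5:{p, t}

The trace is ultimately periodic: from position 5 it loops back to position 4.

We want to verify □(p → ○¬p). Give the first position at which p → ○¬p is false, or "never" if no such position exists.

never

p → ○¬p holds at every position 0..5, and those are all the positions the trace ever visits, so the invariant □(p → ○¬p) is never violated.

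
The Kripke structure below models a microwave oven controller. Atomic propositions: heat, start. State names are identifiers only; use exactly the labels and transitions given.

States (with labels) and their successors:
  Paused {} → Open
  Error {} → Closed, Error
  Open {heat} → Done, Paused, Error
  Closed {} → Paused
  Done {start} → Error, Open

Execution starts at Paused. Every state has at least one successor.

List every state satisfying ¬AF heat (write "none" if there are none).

States satisfying heat: {Open}.
States satisfying AF heat: {Paused, Open, Closed}.
States satisfying ¬AF heat: {Error, Done}.

{Error, Done}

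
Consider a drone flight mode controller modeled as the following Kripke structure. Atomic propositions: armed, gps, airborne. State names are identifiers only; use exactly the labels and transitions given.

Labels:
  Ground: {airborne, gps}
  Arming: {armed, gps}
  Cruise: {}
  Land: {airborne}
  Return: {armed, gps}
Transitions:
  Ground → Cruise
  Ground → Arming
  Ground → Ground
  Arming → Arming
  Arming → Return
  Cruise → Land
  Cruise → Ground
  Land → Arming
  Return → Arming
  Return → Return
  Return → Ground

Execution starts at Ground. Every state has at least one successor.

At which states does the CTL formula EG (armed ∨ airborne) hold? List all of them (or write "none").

{Ground, Arming, Land, Return}

States satisfying armed ∨ airborne: {Ground, Arming, Land, Return}.
States satisfying EG (armed ∨ airborne): {Ground, Arming, Land, Return}.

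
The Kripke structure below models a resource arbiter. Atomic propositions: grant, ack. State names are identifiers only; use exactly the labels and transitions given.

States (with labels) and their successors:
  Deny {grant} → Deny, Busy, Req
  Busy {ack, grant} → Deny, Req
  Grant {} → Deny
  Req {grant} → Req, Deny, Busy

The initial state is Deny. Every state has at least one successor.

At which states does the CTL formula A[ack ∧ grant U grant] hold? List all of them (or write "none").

{Deny, Busy, Req}

States satisfying ack ∧ grant: {Busy}.
States satisfying grant: {Deny, Busy, Req}.
States satisfying A[ack ∧ grant U grant]: {Deny, Busy, Req}.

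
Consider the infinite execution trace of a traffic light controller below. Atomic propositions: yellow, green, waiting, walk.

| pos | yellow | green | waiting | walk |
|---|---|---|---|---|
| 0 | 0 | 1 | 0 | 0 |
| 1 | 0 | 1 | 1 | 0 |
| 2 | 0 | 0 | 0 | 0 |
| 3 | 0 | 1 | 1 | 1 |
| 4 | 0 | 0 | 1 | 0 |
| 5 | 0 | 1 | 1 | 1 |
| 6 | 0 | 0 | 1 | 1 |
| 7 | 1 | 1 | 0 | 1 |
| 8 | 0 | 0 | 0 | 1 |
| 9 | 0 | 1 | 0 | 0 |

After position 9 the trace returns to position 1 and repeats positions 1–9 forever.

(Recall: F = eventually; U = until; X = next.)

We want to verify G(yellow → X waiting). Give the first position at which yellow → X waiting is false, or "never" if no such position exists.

Check yellow → X waiting at each position in order: 0 ✓, 1 ✓, 2 ✓, 3 ✓, 4 ✓, 5 ✓, 6 ✓.
At position 7 the labels are {green, walk, yellow} and the next position 8 has {walk}, so yellow → X waiting is false there. This is the first violation.

7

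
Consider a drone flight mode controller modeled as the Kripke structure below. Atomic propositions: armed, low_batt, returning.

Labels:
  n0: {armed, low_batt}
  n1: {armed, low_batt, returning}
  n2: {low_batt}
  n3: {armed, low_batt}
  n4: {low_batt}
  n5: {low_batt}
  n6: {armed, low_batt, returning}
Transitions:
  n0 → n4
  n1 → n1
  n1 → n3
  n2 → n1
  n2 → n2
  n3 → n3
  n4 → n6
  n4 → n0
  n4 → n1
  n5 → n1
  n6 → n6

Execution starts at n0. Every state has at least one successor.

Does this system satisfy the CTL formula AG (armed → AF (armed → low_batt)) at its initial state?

States satisfying armed → AF (armed → low_batt): {n0, n1, n2, n3, n4, n5, n6}.
States satisfying AG (armed → AF (armed → low_batt)): {n0, n1, n2, n3, n4, n5, n6}.
Every state reachable from n0 satisfies armed → AF (armed → low_batt).
n0 ∈ Sat(AG (armed → AF (armed → low_batt))).

Satisfied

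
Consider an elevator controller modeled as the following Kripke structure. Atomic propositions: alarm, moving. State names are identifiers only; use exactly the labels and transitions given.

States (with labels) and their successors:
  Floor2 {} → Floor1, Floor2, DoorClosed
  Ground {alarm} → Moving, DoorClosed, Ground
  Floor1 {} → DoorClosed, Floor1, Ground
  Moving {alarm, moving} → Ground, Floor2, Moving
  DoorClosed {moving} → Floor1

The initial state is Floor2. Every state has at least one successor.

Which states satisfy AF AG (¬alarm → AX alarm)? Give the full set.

none

States satisfying AG (¬alarm → AX alarm): ∅.
States satisfying AF AG (¬alarm → AX alarm): ∅.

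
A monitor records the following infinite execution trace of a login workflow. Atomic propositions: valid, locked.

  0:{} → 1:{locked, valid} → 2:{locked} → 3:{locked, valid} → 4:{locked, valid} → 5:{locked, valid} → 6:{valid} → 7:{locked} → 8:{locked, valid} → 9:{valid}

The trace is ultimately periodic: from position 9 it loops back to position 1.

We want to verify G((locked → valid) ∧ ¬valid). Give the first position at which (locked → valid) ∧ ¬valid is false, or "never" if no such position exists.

Check (locked → valid) ∧ ¬valid at each position in order: 0 ✓.
At position 1 the labels are {locked, valid}, so (locked → valid) ∧ ¬valid is false there. This is the first violation.

1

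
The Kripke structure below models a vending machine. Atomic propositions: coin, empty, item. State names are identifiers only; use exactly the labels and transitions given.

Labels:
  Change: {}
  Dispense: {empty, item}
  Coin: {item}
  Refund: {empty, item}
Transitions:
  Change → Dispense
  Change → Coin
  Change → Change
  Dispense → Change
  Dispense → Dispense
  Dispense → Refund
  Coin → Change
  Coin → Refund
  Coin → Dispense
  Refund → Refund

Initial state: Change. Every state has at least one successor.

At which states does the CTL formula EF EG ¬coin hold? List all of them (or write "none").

States satisfying EG ¬coin: {Change, Dispense, Coin, Refund}.
States satisfying EF EG ¬coin: {Change, Dispense, Coin, Refund}.

{Change, Dispense, Coin, Refund}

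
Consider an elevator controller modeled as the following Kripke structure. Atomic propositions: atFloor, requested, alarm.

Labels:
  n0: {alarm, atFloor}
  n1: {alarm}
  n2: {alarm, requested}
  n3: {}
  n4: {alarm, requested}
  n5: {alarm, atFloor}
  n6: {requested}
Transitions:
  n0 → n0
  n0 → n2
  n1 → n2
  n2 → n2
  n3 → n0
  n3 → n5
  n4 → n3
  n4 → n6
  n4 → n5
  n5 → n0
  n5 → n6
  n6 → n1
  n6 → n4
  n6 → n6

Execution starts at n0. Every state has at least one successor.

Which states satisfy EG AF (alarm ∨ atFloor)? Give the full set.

States satisfying AF (alarm ∨ atFloor): {n0, n1, n2, n3, n4, n5}.
States satisfying EG AF (alarm ∨ atFloor): {n0, n1, n2, n3, n4, n5}.

{n0, n1, n2, n3, n4, n5}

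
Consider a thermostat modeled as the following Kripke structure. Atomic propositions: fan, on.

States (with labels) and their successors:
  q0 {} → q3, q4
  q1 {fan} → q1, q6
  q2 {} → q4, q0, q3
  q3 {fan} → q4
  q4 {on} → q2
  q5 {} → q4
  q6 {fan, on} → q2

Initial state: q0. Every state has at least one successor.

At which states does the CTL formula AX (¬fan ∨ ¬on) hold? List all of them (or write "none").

States satisfying ¬fan ∨ ¬on: {q0, q1, q2, q3, q4, q5}.
States satisfying AX (¬fan ∨ ¬on): {q0, q2, q3, q4, q5, q6}.

{q0, q2, q3, q4, q5, q6}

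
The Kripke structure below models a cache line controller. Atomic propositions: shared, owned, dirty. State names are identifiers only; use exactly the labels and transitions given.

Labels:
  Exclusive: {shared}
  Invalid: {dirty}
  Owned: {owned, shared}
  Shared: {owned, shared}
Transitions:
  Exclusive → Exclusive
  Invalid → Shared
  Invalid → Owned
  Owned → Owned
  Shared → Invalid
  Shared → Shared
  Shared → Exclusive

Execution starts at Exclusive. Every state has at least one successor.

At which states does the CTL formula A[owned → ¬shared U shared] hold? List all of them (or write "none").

{Exclusive, Invalid, Owned, Shared}

States satisfying owned → ¬shared: {Exclusive, Invalid}.
States satisfying shared: {Exclusive, Owned, Shared}.
States satisfying A[owned → ¬shared U shared]: {Exclusive, Invalid, Owned, Shared}.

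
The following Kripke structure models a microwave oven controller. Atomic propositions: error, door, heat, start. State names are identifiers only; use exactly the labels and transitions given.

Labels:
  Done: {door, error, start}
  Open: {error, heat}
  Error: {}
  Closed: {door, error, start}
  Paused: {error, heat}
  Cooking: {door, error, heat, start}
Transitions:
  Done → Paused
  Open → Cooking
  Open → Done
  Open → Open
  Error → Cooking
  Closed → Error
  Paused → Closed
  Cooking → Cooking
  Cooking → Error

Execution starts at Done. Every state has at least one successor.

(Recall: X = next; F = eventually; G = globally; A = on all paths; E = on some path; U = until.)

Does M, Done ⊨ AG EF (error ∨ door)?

States satisfying EF (error ∨ door): {Done, Open, Error, Closed, Paused, Cooking}.
States satisfying AG EF (error ∨ door): {Done, Open, Error, Closed, Paused, Cooking}.
Every state reachable from Done satisfies EF (error ∨ door).
Done ∈ Sat(AG EF (error ∨ door)).

Holds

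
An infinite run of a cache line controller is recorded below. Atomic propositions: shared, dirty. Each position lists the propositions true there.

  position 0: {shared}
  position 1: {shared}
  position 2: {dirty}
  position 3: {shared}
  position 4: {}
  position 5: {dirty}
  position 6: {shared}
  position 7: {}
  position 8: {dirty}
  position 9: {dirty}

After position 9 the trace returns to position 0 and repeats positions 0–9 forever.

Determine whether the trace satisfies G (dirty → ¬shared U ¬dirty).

Holds

dirty → ¬shared U ¬dirty holds at every position 0..9, and those are all positions ever visited, so G (dirty → ¬shared U ¬dirty) holds.
Positions where dirty holds: 2, 5, 8, 9.
Check ¬shared U ¬dirty at each: 2→ok, 5→ok, 8→ok, 9→ok.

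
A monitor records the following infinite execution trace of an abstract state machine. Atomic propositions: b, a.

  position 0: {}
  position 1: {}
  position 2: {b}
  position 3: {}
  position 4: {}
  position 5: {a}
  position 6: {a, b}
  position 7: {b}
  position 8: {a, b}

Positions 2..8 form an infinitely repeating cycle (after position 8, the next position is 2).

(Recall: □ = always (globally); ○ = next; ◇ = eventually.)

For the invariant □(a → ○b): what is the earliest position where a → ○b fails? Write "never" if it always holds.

a → ○b holds at every position 0..8, and those are all the positions the trace ever visits, so the invariant □(a → ○b) is never violated.

never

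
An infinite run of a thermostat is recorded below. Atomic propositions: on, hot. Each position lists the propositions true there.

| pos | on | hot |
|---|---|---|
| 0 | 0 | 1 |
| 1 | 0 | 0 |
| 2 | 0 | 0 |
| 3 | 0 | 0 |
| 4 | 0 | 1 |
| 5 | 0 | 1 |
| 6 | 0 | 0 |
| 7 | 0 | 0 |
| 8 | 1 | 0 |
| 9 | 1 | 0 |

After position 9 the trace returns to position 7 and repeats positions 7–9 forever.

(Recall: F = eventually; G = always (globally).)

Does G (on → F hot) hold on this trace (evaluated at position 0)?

Does not hold

on → F hot must hold at every position from 0 onward. It fails at position 8, so G (on → F hot) is false.
Positions where on holds: 8, 9.
Check F hot at each: 8→fails, 9→fails.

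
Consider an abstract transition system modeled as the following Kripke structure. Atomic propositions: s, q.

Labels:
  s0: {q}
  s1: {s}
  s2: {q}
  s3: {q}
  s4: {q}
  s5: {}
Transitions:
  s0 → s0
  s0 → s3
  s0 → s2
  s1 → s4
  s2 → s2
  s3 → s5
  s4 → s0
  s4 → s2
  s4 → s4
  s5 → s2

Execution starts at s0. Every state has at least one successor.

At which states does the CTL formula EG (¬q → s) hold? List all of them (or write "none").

{s0, s1, s2, s4}

States satisfying ¬q → s: {s0, s1, s2, s3, s4}.
States satisfying EG (¬q → s): {s0, s1, s2, s4}.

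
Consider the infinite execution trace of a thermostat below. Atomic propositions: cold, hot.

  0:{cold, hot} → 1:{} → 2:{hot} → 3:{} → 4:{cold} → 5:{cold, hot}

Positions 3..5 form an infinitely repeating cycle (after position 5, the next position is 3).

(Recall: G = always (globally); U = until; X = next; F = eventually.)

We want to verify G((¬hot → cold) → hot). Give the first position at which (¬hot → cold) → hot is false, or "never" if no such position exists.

Check (¬hot → cold) → hot at each position in order: 0 ✓, 1 ✓, 2 ✓, 3 ✓.
At position 4 the labels are {cold}, so (¬hot → cold) → hot is false there. This is the first violation.

4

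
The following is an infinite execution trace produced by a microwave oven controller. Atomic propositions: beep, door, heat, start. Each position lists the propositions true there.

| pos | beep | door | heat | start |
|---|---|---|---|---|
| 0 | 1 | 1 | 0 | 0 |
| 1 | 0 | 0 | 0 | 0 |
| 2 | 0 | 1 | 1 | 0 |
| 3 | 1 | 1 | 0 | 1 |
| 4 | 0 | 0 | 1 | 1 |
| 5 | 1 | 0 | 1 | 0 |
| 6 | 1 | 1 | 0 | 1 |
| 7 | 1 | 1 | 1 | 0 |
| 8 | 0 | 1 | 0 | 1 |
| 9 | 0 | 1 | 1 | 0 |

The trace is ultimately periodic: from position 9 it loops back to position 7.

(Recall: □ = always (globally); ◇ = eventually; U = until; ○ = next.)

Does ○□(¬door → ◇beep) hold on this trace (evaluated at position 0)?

The position after 0 is 1; □(¬door → ◇beep) is true there.

Yes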